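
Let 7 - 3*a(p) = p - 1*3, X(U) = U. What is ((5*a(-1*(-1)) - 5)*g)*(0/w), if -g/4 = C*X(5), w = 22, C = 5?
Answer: 0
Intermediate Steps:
a(p) = 10/3 - p/3 (a(p) = 7/3 - (p - 1*3)/3 = 7/3 - (p - 3)/3 = 7/3 - (-3 + p)/3 = 7/3 + (1 - p/3) = 10/3 - p/3)
g = -100 (g = -20*5 = -4*25 = -100)
((5*a(-1*(-1)) - 5)*g)*(0/w) = ((5*(10/3 - (-1)*(-1)/3) - 5)*(-100))*(0/22) = ((5*(10/3 - 1/3*1) - 5)*(-100))*(0*(1/22)) = ((5*(10/3 - 1/3) - 5)*(-100))*0 = ((5*3 - 5)*(-100))*0 = ((15 - 5)*(-100))*0 = (10*(-100))*0 = -1000*0 = 0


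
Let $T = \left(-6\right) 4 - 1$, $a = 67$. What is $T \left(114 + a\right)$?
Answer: $-4525$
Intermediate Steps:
$T = -25$ ($T = -24 - 1 = -25$)
$T \left(114 + a\right) = - 25 \left(114 + 67\right) = \left(-25\right) 181 = -4525$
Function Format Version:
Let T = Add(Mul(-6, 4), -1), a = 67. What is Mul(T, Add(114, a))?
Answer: -4525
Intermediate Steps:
T = -25 (T = Add(-24, -1) = -25)
Mul(T, Add(114, a)) = Mul(-25, Add(114, 67)) = Mul(-25, 181) = -4525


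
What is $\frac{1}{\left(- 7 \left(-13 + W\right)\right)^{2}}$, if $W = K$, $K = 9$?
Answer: $\frac{1}{784} \approx 0.0012755$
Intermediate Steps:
$W = 9$
$\frac{1}{\left(- 7 \left(-13 + W\right)\right)^{2}} = \frac{1}{\left(- 7 \left(-13 + 9\right)\right)^{2}} = \frac{1}{\left(\left(-7\right) \left(-4\right)\right)^{2}} = \frac{1}{28^{2}} = \frac{1}{784}$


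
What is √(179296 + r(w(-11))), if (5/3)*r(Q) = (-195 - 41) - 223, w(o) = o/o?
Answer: √4475515/5 ≈ 423.11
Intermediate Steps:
w(o) = 1
r(Q) = -1377/5 (r(Q) = 3*((-195 - 41) - 223)/5 = 3*(-236 - 223)/5 = (⅗)*(-459) = -1377/5)
√(179296 + r(w(-11))) = √(179296 - 1377/5) = √(895103/5) = √4475515/5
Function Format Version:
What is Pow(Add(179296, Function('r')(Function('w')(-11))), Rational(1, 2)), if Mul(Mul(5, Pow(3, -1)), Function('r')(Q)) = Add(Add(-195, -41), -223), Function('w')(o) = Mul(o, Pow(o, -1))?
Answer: Mul(Rational(1, 5), Pow(4475515, Rational(1, 2))) ≈ 423.11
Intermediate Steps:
Function('w')(o) = 1
Function('r')(Q) = Rational(-1377, 5) (Function('r')(Q) = Mul(Rational(3, 5), Add(Add(-195, -41), -223)) = Mul(Rational(3, 5), Add(-236, -223)) = Mul(Rational(3, 5), -459) = Rational(-1377, 5))
Pow(Add(179296, Function('r')(Function('w')(-11))), Rational(1, 2)) = Pow(Add(179296, Rational(-1377, 5)), Rational(1, 2)) = Pow(Rational(895103, 5), Rational(1, 2)) = Mul(Rational(1, 5), Pow(4475515, Rational(1, 2)))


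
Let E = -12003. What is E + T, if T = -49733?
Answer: -61736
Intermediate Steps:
E + T = -12003 - 49733 = -61736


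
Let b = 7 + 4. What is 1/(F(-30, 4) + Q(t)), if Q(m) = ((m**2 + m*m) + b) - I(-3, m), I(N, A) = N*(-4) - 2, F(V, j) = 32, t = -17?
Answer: 1/611 ≈ 0.0016367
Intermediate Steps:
b = 11
I(N, A) = -2 - 4*N (I(N, A) = -4*N - 2 = -2 - 4*N)
Q(m) = 1 + 2*m**2 (Q(m) = ((m**2 + m*m) + 11) - (-2 - 4*(-3)) = ((m**2 + m**2) + 11) - (-2 + 12) = (2*m**2 + 11) - 1*10 = (11 + 2*m**2) - 10 = 1 + 2*m**2)
1/(F(-30, 4) + Q(t)) = 1/(32 + (1 + 2*(-17)**2)) = 1/(32 + (1 + 2*289)) = 1/(32 + (1 + 578)) = 1/(32 + 579) = 1/611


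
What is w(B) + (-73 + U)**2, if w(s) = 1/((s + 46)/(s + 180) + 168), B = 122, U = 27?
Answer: 53856583/25452 ≈ 2116.0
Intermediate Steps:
w(s) = 1/(168 + (46 + s)/(180 + s)) (w(s) = 1/((46 + s)/(180 + s) + 168) = 1/(168 + (46 + s)/(180 + s)))
w(B) + (-73 + U)**2 = (180 + 122)/(30286 + 169*122) + (-73 + 27)**2 = 302/(30286 + 20618) + (-46)**2 = 302/50904 + 2116 = (1/50904)*302 + 2116 = 151/25452 + 2116 = 53856583/25452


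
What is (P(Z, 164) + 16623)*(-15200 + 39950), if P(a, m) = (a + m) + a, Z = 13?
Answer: 416121750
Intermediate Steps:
P(a, m) = m + 2*a
(P(Z, 164) + 16623)*(-15200 + 39950) = ((164 + 2*13) + 16623)*(-15200 + 39950) = ((164 + 26) + 16623)*24750 = (190 + 16623)*24750 = 16813*24750 = 416121750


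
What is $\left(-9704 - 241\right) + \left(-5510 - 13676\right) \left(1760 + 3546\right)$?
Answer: $-101810861$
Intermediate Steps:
$\left(-9704 - 241\right) + \left(-5510 - 13676\right) \left(1760 + 3546\right) = -9945 - 101800916 = -101810861$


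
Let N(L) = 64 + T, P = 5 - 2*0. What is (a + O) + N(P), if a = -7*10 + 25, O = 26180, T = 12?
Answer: 26211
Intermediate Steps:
P = 5 (P = 5 + 0 = 5)
N(L) = 76 (N(L) = 64 + 12 = 76)
a = -45 (a = -70 + 25 = -45)
(a + O) + N(P) = (-45 + 26180) + 76 = 26135 + 76 = 26211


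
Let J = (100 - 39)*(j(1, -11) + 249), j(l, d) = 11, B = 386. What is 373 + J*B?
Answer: 6122333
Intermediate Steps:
J = 15860 (J = (100 - 39)*(11 + 249) = 61*260 = 15860)
373 + J*B = 373 + 15860*386 = 373 + 6121960 = 6122333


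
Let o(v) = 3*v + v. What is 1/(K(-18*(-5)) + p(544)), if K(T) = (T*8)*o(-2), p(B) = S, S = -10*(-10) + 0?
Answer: -1/5660 ≈ -0.00017668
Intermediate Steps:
S = 100 (S = 100 + 0 = 100)
o(v) = 4*v
p(B) = 100
K(T) = -64*T (K(T) = (T*8)*(4*(-2)) = (8*T)*(-8) = -64*T)
1/(K(-18*(-5)) + p(544)) = 1/(-(-1152)*(-5) + 100) = 1/(-64*90 + 100) = 1/(-5760 + 100) = 1/(-5660) = -1/5660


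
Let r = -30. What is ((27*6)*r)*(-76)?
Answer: 369360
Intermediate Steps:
((27*6)*r)*(-76) = ((27*6)*(-30))*(-76) = (162*(-30))*(-76) = -4860*(-76) = 369360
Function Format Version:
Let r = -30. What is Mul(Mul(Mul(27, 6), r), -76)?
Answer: 369360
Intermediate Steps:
Mul(Mul(Mul(27, 6), r), -76) = Mul(Mul(Mul(27, 6), -30), -76) = Mul(Mul(162, -30), -76) = Mul(-4860, -76) = 369360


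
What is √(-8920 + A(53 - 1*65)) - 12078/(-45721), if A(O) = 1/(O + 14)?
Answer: 12078/45721 + I*√35678/2 ≈ 0.26417 + 94.443*I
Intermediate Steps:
A(O) = 1/(14 + O)
√(-8920 + A(53 - 1*65)) - 12078/(-45721) = √(-8920 + 1/(14 + (53 - 1*65))) - 12078/(-45721) = √(-8920 + 1/(14 + (53 - 65))) - 12078*(-1)/45721 = √(-8920 + 1/(14 - 12)) - 1*(-12078/45721) = √(-8920 + 1/2) + 12078/45721 = √(-8920 + ½) + 12078/45721 = √(-17839/2) + 12078/45721 = I*√35678/2 + 12078/45721 = 12078/45721 + I*√35678/2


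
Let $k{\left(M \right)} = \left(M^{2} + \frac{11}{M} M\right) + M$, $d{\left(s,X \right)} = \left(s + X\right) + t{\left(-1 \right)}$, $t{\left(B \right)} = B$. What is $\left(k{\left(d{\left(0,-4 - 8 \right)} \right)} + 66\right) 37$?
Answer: $8621$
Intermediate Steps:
$d{\left(s,X \right)} = -1 + X + s$ ($d{\left(s,X \right)} = \left(s + X\right) - 1 = \left(X + s\right) - 1 = -1 + X + s$)
$k{\left(M \right)} = 11 + M + M^{2}$ ($k{\left(M \right)} = \left(M^{2} + 11\right) + M = \left(11 + M^{2}\right) + M = 11 + M + M^{2}$)
$\left(k{\left(d{\left(0,-4 - 8 \right)} \right)} + 66\right) 37 = \left(\left(11 - 13 + \left(-1 - 12 + 0\right)^{2}\right) + 66\right) 37 = \left(\left(11 - 13 + \left(-13\right)^{2}\right) + 66\right) 37 = \left(\left(11 - 13 + 169\right) + 66\right) 37 = \left(167 + 66\right) 37 = 233 \cdot 37 = 8621$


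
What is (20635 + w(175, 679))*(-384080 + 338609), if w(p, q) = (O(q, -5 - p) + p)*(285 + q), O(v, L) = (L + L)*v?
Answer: 10706184463575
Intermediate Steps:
O(v, L) = 2*L*v (O(v, L) = (2*L)*v = 2*L*v)
w(p, q) = (285 + q)*(p + 2*q*(-5 - p)) (w(p, q) = (2*(-5 - p)*q + p)*(285 + q) = (2*q*(-5 - p) + p)*(285 + q) = (p + 2*q*(-5 - p))*(285 + q) = (285 + q)*(p + 2*q*(-5 - p)))
(20635 + w(175, 679))*(-384080 + 338609) = (20635 + (285*175 + 175*679 - 570*679*(5 + 175) - 2*679**2*(5 + 175)))*(-384080 + 338609) = (20635 + (49875 + 118825 - 570*679*180 - 2*461041*180))*(-45471) = (20635 + (49875 + 118825 - 69665400 - 165974760))*(-45471) = (20635 - 235471460)*(-45471) = -235450825*(-45471) = 10706184463575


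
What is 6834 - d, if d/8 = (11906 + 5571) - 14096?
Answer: -20214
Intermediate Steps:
d = 27048 (d = 8*((11906 + 5571) - 14096) = 8*(17477 - 14096) = 8*3381 = 27048)
6834 - d = 6834 - 1*27048 = 6834 - 27048 = -20214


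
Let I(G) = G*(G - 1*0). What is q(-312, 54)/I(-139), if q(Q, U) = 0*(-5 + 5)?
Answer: 0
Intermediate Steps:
I(G) = G² (I(G) = G*(G + 0) = G*G = G²)
q(Q, U) = 0 (q(Q, U) = 0*0 = 0)
q(-312, 54)/I(-139) = 0/((-139)²) = 0/19321 = 0*(1/19321) = 0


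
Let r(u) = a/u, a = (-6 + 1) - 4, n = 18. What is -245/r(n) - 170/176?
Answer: 43035/88 ≈ 489.03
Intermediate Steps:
a = -9 (a = -5 - 4 = -9)
r(u) = -9/u
-245/r(n) - 170/176 = -245/((-9/18)) - 170/176 = -245/((-9*1/18)) - 170*1/176 = -245/(-1/2) - 85/88 = -245*(-2) - 85/88 = 490 - 85/88 = 43035/88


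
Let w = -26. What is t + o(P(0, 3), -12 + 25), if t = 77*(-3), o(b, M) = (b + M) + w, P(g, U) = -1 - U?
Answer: -248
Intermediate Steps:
o(b, M) = -26 + M + b (o(b, M) = (b + M) - 26 = (M + b) - 26 = -26 + M + b)
t = -231
t + o(P(0, 3), -12 + 25) = -231 + (-26 + (-12 + 25) + (-1 - 1*3)) = -231 + (-26 + 13 + (-1 - 3)) = -231 + (-26 + 13 - 4) = -231 - 17 = -248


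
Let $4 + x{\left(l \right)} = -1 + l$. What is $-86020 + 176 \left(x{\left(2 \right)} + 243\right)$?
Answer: $-43780$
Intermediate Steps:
$x{\left(l \right)} = -5 + l$ ($x{\left(l \right)} = -4 + \left(-1 + l\right) = -5 + l$)
$-86020 + 176 \left(x{\left(2 \right)} + 243\right) = -86020 + 176 \left(\left(-5 + 2\right) + 243\right) = -86020 + 176 \left(-3 + 243\right) = -86020 + 176 \cdot 240 = -86020 + 42240 = -43780$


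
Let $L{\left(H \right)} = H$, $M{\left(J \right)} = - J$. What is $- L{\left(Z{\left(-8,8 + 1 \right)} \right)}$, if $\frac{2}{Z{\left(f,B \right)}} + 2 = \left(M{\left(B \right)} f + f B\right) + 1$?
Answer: $2$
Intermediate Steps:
$Z{\left(f,B \right)} = -2$ ($Z{\left(f,B \right)} = \frac{2}{-2 + \left(\left(- B f + f B\right) + 1\right)} = \frac{2}{-2 + \left(\left(- B f + B f\right) + 1\right)} = \frac{2}{-2 + \left(0 + 1\right)} = \frac{2}{-2 + 1} = \frac{2}{-1} = 2 \left(-1\right) = -2$)
$- L{\left(Z{\left(-8,8 + 1 \right)} \right)} = \left(-1\right) \left(-2\right) = 2$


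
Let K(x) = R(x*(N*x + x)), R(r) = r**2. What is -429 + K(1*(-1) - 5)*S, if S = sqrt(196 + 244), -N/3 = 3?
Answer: -429 + 165888*sqrt(110) ≈ 1.7394e+6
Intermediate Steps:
N = -9 (N = -3*3 = -9)
K(x) = 64*x**4 (K(x) = (x*(-9*x + x))**2 = (x*(-8*x))**2 = (-8*x**2)**2 = 64*x**4)
S = 2*sqrt(110) (S = sqrt(440) = 2*sqrt(110) ≈ 20.976)
-429 + K(1*(-1) - 5)*S = -429 + (64*(1*(-1) - 5)**4)*(2*sqrt(110)) = -429 + (64*(-1 - 5)**4)*(2*sqrt(110)) = -429 + (64*(-6)**4)*(2*sqrt(110)) = -429 + (64*1296)*(2*sqrt(110)) = -429 + 82944*(2*sqrt(110)) = -429 + 165888*sqrt(110)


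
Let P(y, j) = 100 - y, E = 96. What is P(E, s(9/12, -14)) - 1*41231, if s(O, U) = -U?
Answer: -41227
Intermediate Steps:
P(E, s(9/12, -14)) - 1*41231 = (100 - 1*96) - 1*41231 = (100 - 96) - 41231 = 4 - 41231 = -41227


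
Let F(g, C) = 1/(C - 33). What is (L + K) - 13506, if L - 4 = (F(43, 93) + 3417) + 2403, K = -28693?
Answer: -2182499/60 ≈ -36375.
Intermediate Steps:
F(g, C) = 1/(-33 + C)
L = 349441/60 (L = 4 + ((1/(-33 + 93) + 3417) + 2403) = 4 + ((1/60 + 3417) + 2403) = 4 + (205021/60 + 2403) = 4 + 349201/60 = 349441/60 ≈ 5824.0)
(L + K) - 13506 = (349441/60 - 28693) - 13506 = -1372139/60 - 13506 = -2182499/60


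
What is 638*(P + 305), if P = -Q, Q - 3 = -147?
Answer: 286462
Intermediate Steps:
Q = -144 (Q = 3 - 147 = -144)
P = 144 (P = -1*(-144) = 144)
638*(P + 305) = 638*(144 + 305) = 638*449 = 286462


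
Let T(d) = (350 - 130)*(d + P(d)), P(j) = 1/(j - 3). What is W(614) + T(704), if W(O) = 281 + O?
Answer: 109198495/701 ≈ 1.5578e+5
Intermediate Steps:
P(j) = 1/(-3 + j)
T(d) = 220*d + 220/(-3 + d) (T(d) = (350 - 130)*(d + 1/(-3 + d)) = 220*(d + 1/(-3 + d)) = 220*d + 220/(-3 + d))
W(614) + T(704) = (281 + 614) + 220*(1 + 704*(-3 + 704))/(-3 + 704) = 895 + 220*(1 + 704*701)/701 = 895 + 220*(1/701)*(1 + 493504) = 895 + 220*(1/701)*493505 = 895 + 108571100/701 = 109198495/701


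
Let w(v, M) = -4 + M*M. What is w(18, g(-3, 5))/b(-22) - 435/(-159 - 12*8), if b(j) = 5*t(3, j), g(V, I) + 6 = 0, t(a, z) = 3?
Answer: 979/255 ≈ 3.8392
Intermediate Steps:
g(V, I) = -6 (g(V, I) = -6 + 0 = -6)
w(v, M) = -4 + M²
b(j) = 15 (b(j) = 5*3 = 15)
w(18, g(-3, 5))/b(-22) - 435/(-159 - 12*8) = (-4 + (-6)²)/15 - 435/(-159 - 12*8) = (-4 + 36)*(1/15) - 435/(-159 - 96) = 32*(1/15) - 435/(-255) = 32/15 - 435*(-1/255) = 32/15 + 29/17 = 979/255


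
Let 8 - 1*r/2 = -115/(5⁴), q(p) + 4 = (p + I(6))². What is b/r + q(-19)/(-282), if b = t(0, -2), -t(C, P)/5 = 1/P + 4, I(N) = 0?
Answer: -449099/192324 ≈ -2.3351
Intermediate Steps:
q(p) = -4 + p² (q(p) = -4 + (p + 0)² = -4 + p²)
t(C, P) = -20 - 5/P (t(C, P) = -5*(1/P + 4) = -5*(4 + 1/P) = -20 - 5/P)
b = -35/2 (b = -20 - 5/(-2) = -20 - 5*(-½) = -20 + 5/2 = -35/2 ≈ -17.500)
r = 2046/125 (r = 16 - (-230)/(5⁴) = 16 - (-230)/625 = 16 - 2*(-23/125) = 16 + 46/125 = 2046/125 ≈ 16.368)
b/r + q(-19)/(-282) = -35/(2*2046/125) + (-4 + (-19)²)/(-282) = -35/2*125/2046 + (-4 + 361)*(-1/282) = -4375/4092 + 357*(-1/282) = -4375/4092 - 119/94 = -449099/192324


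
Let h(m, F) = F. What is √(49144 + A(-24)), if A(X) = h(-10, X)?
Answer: 4*√3070 ≈ 221.63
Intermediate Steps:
A(X) = X
√(49144 + A(-24)) = √(49144 - 24) = √49120 = 4*√3070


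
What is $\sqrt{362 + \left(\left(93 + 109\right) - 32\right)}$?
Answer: $2 \sqrt{133} \approx 23.065$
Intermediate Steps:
$\sqrt{362 + \left(\left(93 + 109\right) - 32\right)} = \sqrt{362 + \left(202 - 32\right)} = \sqrt{362 + 170} = \sqrt{532} = 2 \sqrt{133}$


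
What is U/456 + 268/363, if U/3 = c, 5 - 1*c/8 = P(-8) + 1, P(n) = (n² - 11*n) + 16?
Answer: -54440/6897 ≈ -7.8933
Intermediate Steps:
P(n) = 16 + n² - 11*n
c = -1312 (c = 40 - 8*((16 + (-8)² - 11*(-8)) + 1) = 40 - 8*((16 + 64 + 88) + 1) = 40 - 8*(168 + 1) = 40 - 8*169 = 40 - 1352 = -1312)
U = -3936 (U = 3*(-1312) = -3936)
U/456 + 268/363 = -3936/456 + 268/363 = -3936*1/456 + 268*(1/363) = -164/19 + 268/363 = -54440/6897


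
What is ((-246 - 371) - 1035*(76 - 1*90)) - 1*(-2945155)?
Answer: 2959028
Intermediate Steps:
((-246 - 371) - 1035*(76 - 1*90)) - 1*(-2945155) = (-617 - 1035*(76 - 90)) + 2945155 = (-617 - 1035*(-14)) + 2945155 = (-617 + 14490) + 2945155 = 13873 + 2945155 = 2959028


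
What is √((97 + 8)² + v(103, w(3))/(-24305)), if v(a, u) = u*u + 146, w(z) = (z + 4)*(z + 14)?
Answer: √6512483868990/24305 ≈ 105.00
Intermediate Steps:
w(z) = (4 + z)*(14 + z)
v(a, u) = 146 + u² (v(a, u) = u² + 146 = 146 + u²)
√((97 + 8)² + v(103, w(3))/(-24305)) = √((97 + 8)² + (146 + (56 + 3² + 18*3)²)/(-24305)) = √(105² + (146 + (56 + 9 + 54)²)*(-1/24305)) = √(11025 + (146 + 119²)*(-1/24305)) = √(11025 + (146 + 14161)*(-1/24305)) = √(11025 + 14307*(-1/24305)) = √(11025 - 14307/24305) = √(267948318/24305) = √6512483868990/24305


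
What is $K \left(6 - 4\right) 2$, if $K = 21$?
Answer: $84$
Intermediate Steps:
$K \left(6 - 4\right) 2 = 21 \left(6 - 4\right) 2 = 21 \cdot 2 \cdot 2 = 42 \cdot 2 = 84$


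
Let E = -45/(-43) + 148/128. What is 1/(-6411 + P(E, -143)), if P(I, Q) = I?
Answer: -1376/8818505 ≈ -0.00015604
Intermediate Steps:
E = 3031/1376 (E = -45*(-1/43) + 148*(1/128) = 45/43 + 37/32 = 3031/1376 ≈ 2.2028)
1/(-6411 + P(E, -143)) = 1/(-6411 + 3031/1376) = 1/(-8818505/1376) = -1376/8818505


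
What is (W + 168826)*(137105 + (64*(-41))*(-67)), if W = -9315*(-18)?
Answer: 105293972848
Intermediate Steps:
W = 167670
(W + 168826)*(137105 + (64*(-41))*(-67)) = (167670 + 168826)*(137105 + (64*(-41))*(-67)) = 336496*(137105 - 2624*(-67)) = 336496*(137105 + 175808) = 336496*312913 = 105293972848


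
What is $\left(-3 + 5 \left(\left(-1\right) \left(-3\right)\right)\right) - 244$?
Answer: $-232$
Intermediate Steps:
$\left(-3 + 5 \left(\left(-1\right) \left(-3\right)\right)\right) - 244 = \left(-3 + 5 \cdot 3\right) - 244 = \left(-3 + 15\right) - 244 = 12 - 244 = -232$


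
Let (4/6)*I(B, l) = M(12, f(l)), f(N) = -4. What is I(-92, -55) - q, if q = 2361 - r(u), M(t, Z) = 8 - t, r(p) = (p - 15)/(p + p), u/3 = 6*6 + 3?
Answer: -92296/39 ≈ -2366.6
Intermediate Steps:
u = 117 (u = 3*(6*6 + 3) = 3*(36 + 3) = 3*39 = 117)
r(p) = (-15 + p)/(2*p) (r(p) = (-15 + p)/((2*p)) = (-15 + p)*(1/(2*p)) = (-15 + p)/(2*p))
I(B, l) = -6 (I(B, l) = 3*(8 - 1*12)/2 = 3*(8 - 12)/2 = (3/2)*(-4) = -6)
q = 92062/39 (q = 2361 - (-15 + 117)/(2*117) = 2361 - 102/(2*117) = 2361 - 1*17/39 = 2361 - 17/39 = 92062/39 ≈ 2360.6)
I(-92, -55) - q = -6 - 1*92062/39 = -6 - 92062/39 = -92296/39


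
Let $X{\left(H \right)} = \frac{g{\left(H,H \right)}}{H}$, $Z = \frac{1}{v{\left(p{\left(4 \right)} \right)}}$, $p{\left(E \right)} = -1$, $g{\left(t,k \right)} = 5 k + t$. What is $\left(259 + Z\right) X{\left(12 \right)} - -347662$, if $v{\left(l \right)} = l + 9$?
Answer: $\frac{1396867}{4} \approx 3.4922 \cdot 10^{5}$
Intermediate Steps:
$g{\left(t,k \right)} = t + 5 k$
$v{\left(l \right)} = 9 + l$
$Z = \frac{1}{8}$ ($Z = \frac{1}{9 - 1} = \frac{1}{8} \approx 0.125$)
$X{\left(H \right)} = 6$ ($X{\left(H \right)} = \frac{H + 5 H}{H} = \frac{6 H}{H} = 6$)
$\left(259 + Z\right) X{\left(12 \right)} - -347662 = \left(259 + \frac{1}{8}\right) 6 - -347662 = \frac{2073}{8} \cdot 6 + 347662 = \frac{6219}{4} + 347662 = \frac{1396867}{4}$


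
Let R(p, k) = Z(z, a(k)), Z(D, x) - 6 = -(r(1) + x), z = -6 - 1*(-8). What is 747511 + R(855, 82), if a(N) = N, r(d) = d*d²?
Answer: 747434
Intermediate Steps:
z = 2 (z = -6 + 8 = 2)
r(d) = d³
Z(D, x) = 5 - x (Z(D, x) = 6 - (1³ + x) = 6 - (1 + x) = 6 + (-1 - x) = 5 - x)
R(p, k) = 5 - k
747511 + R(855, 82) = 747511 + (5 - 1*82) = 747511 + (5 - 82) = 747511 - 77 = 747434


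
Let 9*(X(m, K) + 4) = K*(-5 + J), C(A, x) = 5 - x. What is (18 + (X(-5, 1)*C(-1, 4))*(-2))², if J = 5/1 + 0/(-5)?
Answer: 676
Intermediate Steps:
J = 5 (J = 5*1 + 0*(-⅕) = 5 + 0 = 5)
X(m, K) = -4 (X(m, K) = -4 + (K*(-5 + 5))/9 = -4 + (K*0)/9 = -4 + (⅑)*0 = -4 + 0 = -4)
(18 + (X(-5, 1)*C(-1, 4))*(-2))² = (18 - 4*(5 - 1*4)*(-2))² = (18 - 4*(5 - 4)*(-2))² = (18 - 4*1*(-2))² = (18 - 4*(-2))² = (18 + 8)² = 26² = 676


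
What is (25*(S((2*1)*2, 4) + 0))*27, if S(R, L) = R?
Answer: 2700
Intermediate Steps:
(25*(S((2*1)*2, 4) + 0))*27 = (25*((2*1)*2 + 0))*27 = (25*(2*2 + 0))*27 = (25*(4 + 0))*27 = (25*4)*27 = 100*27 = 2700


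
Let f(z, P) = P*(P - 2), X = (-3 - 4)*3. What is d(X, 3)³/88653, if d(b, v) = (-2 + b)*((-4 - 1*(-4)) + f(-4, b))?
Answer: -456986789343/29551 ≈ -1.5464e+7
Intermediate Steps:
X = -21 (X = -7*3 = -21)
f(z, P) = P*(-2 + P)
d(b, v) = b*(-2 + b)² (d(b, v) = (-2 + b)*((-4 - 1*(-4)) + b*(-2 + b)) = (-2 + b)*((-4 + 4) + b*(-2 + b)) = (-2 + b)*(0 + b*(-2 + b)) = (-2 + b)*(b*(-2 + b)) = b*(-2 + b)²)
d(X, 3)³/88653 = (-21*(-2 - 21)²)³/88653 = (-21*(-23)²)³*(1/88653) = (-21*529)³*(1/88653) = (-11109)³*(1/88653) = -1370960368029*1/88653 = -456986789343/29551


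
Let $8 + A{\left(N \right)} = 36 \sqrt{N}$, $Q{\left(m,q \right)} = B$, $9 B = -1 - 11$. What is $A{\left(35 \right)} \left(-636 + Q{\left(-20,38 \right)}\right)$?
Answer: $\frac{15296}{3} - 22944 \sqrt{35} \approx -1.3064 \cdot 10^{5}$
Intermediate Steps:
$B = - \frac{4}{3}$ ($B = \frac{-1 - 11}{9} = \frac{1}{9} \left(-12\right) = - \frac{4}{3} \approx -1.3333$)
$Q{\left(m,q \right)} = - \frac{4}{3}$
$A{\left(N \right)} = -8 + 36 \sqrt{N}$
$A{\left(35 \right)} \left(-636 + Q{\left(-20,38 \right)}\right) = \left(-8 + 36 \sqrt{35}\right) \left(-636 - \frac{4}{3}\right) = \left(-8 + 36 \sqrt{35}\right) \left(- \frac{1912}{3}\right) = \frac{15296}{3} - 22944 \sqrt{35}$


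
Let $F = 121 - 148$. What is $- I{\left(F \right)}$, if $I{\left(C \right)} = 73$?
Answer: $-73$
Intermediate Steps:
$F = -27$ ($F = 121 - 148 = -27$)
$- I{\left(F \right)} = \left(-1\right) 73 = -73$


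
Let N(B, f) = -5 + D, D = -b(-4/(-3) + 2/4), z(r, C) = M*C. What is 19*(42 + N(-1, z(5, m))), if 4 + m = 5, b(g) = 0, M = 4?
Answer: 703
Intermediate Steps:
m = 1 (m = -4 + 5 = 1)
z(r, C) = 4*C
D = 0 (D = -1*0 = 0)
N(B, f) = -5 (N(B, f) = -5 + 0 = -5)
19*(42 + N(-1, z(5, m))) = 19*(42 - 5) = 19*37 = 703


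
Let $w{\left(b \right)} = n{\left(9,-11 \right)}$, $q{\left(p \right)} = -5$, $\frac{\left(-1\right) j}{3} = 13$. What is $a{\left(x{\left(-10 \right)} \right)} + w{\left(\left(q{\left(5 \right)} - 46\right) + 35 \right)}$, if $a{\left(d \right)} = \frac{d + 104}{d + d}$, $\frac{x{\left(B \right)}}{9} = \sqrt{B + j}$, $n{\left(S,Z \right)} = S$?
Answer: $\frac{19}{2} - \frac{52 i}{63} \approx 9.5 - 0.8254 i$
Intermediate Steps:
$j = -39$ ($j = \left(-3\right) 13 = -39$)
$x{\left(B \right)} = 9 \sqrt{-39 + B}$ ($x{\left(B \right)} = 9 \sqrt{B - 39} = 9 \sqrt{-39 + B}$)
$a{\left(d \right)} = \frac{104 + d}{2 d}$
$w{\left(b \right)} = 9$
$a{\left(x{\left(-10 \right)} \right)} + w{\left(\left(q{\left(5 \right)} - 46\right) + 35 \right)} = \frac{104 + 9 \sqrt{-39 - 10}}{2 \cdot 9 \sqrt{-39 - 10}} + 9 = \frac{104 + 9 \sqrt{-49}}{2 \cdot 9 \sqrt{-49}} + 9 = \frac{104 + 9 \cdot 7 i}{2 \cdot 9 \cdot 7 i} + 9 = \frac{104 + 63 i}{2 \cdot 63 i} + 9 = \frac{- \frac{i}{63} \left(104 + 63 i\right)}{2} + 9 = - \frac{i \left(104 + 63 i\right)}{126} + 9 = 9 - \frac{i \left(104 + 63 i\right)}{126}$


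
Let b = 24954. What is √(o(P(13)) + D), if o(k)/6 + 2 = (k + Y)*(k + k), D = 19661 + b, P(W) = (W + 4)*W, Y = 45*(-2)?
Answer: √392015 ≈ 626.11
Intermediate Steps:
Y = -90
P(W) = W*(4 + W) (P(W) = (4 + W)*W = W*(4 + W))
D = 44615 (D = 19661 + 24954 = 44615)
o(k) = -12 + 12*k*(-90 + k) (o(k) = -12 + 6*((k - 90)*(k + k)) = -12 + 6*((-90 + k)*(2*k)) = -12 + 6*(2*k*(-90 + k)) = -12 + 12*k*(-90 + k))
√(o(P(13)) + D) = √((-12 - 14040*(4 + 13) + 12*(13*(4 + 13))²) + 44615) = √((-12 - 14040*17 + 12*(13*17)²) + 44615) = √((-12 - 1080*221 + 12*221²) + 44615) = √((-12 - 238680 + 12*48841) + 44615) = √((-12 - 238680 + 586092) + 44615) = √(347400 + 44615) = √392015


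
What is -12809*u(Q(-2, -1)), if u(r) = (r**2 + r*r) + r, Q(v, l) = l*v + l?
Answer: -38427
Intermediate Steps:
Q(v, l) = l + l*v
u(r) = r + 2*r**2 (u(r) = (r**2 + r**2) + r = 2*r**2 + r = r + 2*r**2)
-12809*u(Q(-2, -1)) = -12809*(-(1 - 2))*(1 + 2*(-(1 - 2))) = -12809*(-1*(-1))*(1 + 2*(-1*(-1))) = -12809*(1 + 2*1) = -12809*(1 + 2) = -12809*3 = -38427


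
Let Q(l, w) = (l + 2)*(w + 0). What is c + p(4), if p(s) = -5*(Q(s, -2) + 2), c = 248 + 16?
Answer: 314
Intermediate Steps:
c = 264
Q(l, w) = w*(2 + l) (Q(l, w) = (2 + l)*w = w*(2 + l))
p(s) = 10 + 10*s (p(s) = -5*(-2*(2 + s) + 2) = -5*((-4 - 2*s) + 2) = -5*(-2 - 2*s) = 10 + 10*s)
c + p(4) = 264 + (10 + 10*4) = 264 + (10 + 40) = 264 + 50 = 314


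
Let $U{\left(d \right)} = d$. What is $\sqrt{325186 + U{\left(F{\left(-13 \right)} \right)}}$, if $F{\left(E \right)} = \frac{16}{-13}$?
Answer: $\frac{\sqrt{54956226}}{13} \approx 570.25$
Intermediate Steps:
$F{\left(E \right)} = - \frac{16}{13}$ ($F{\left(E \right)} = 16 \left(- \frac{1}{13}\right) = - \frac{16}{13}$)
$\sqrt{325186 + U{\left(F{\left(-13 \right)} \right)}} = \sqrt{325186 - \frac{16}{13}} = \sqrt{\frac{4227402}{13}} = \frac{\sqrt{54956226}}{13}$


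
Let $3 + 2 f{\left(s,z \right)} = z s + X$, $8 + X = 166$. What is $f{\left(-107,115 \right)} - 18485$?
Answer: $-24560$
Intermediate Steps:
$X = 158$ ($X = -8 + 166 = 158$)
$f{\left(s,z \right)} = \frac{155}{2} + \frac{s z}{2}$ ($f{\left(s,z \right)} = - \frac{3}{2} + \frac{z s + 158}{2} = - \frac{3}{2} + \frac{s z + 158}{2} = - \frac{3}{2} + \frac{158 + s z}{2} = - \frac{3}{2} + \left(79 + \frac{s z}{2}\right) = \frac{155}{2} + \frac{s z}{2}$)
$f{\left(-107,115 \right)} - 18485 = \left(\frac{155}{2} + \frac{1}{2} \left(-107\right) 115\right) - 18485 = \left(\frac{155}{2} - \frac{12305}{2}\right) - 18485 = -6075 - 18485 = -24560$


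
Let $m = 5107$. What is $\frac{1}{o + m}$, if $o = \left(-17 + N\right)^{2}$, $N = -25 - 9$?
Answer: $\frac{1}{7708} \approx 0.00012974$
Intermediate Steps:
$N = -34$
$o = 2601$ ($o = \left(-17 - 34\right)^{2} = \left(-51\right)^{2} = 2601$)
$\frac{1}{o + m} = \frac{1}{2601 + 5107} = \frac{1}{7708}$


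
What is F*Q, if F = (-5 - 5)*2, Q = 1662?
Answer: -33240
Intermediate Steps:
F = -20 (F = -10*2 = -20)
F*Q = -20*1662 = -33240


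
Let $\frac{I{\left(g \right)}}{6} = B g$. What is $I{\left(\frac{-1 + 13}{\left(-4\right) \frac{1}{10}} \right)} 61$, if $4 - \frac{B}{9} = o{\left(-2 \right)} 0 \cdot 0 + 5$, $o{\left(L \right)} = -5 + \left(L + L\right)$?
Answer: $98820$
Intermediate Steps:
$o{\left(L \right)} = -5 + 2 L$
$B = -9$ ($B = 36 - 9 \left(\left(-5 + 2 \left(-2\right)\right) 0 \cdot 0 + 5\right) = 36 - 9 \left(\left(-5 - 4\right) 0 \cdot 0 + 5\right) = 36 - 9 \left(\left(-9\right) 0 \cdot 0 + 5\right) = 36 - 9 \left(0 \cdot 0 + 5\right) = 36 - 9 \left(0 + 5\right) = 36 - 45 = -9$)
$I{\left(g \right)} = - 54 g$ ($I{\left(g \right)} = 6 \left(- 9 g\right) = - 54 g$)
$I{\left(\frac{-1 + 13}{\left(-4\right) \frac{1}{10}} \right)} 61 = - 54 \frac{-1 + 13}{\left(-4\right) \frac{1}{10}} \cdot 61 = - 54 \frac{12}{\left(-4\right) \frac{1}{10}} \cdot 61 = - 54 \frac{12}{- \frac{2}{5}} \cdot 61 = - 54 \cdot 12 \left(- \frac{5}{2}\right) 61 = \left(-54\right) \left(-30\right) 61 = 1620 \cdot 61 = 98820$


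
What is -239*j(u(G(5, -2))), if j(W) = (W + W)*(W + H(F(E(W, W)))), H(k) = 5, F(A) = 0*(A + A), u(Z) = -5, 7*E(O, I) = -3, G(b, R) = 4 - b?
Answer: 0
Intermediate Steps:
E(O, I) = -3/7 (E(O, I) = (⅐)*(-3) = -3/7)
F(A) = 0 (F(A) = 0*(2*A) = 0)
j(W) = 2*W*(5 + W) (j(W) = (W + W)*(W + 5) = (2*W)*(5 + W) = 2*W*(5 + W))
-239*j(u(G(5, -2))) = -478*(-5)*(5 - 5) = -478*(-5)*0 = -239*0 = 0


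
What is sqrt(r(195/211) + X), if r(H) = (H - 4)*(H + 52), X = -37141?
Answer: 2*I*sqrt(415200461)/211 ≈ 193.14*I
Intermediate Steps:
r(H) = (-4 + H)*(52 + H)
sqrt(r(195/211) + X) = sqrt((-208 + (195/211)**2 + 48*(195/211)) - 37141) = sqrt((-208 + 38025/44521 + 9360/211) - 37141) = sqrt(-7247383/44521 - 37141) = sqrt(-1660801844/44521) = 2*I*sqrt(415200461)/211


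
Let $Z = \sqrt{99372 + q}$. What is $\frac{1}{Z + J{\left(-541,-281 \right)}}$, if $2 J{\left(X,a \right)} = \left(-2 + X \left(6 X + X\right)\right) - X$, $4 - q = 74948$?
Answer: $\frac{1024653}{1049913745981} - \frac{2 \sqrt{6107}}{1049913745981} \approx 9.7579 \cdot 10^{-7}$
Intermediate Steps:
$q = -74944$ ($q = 4 - 74948 = -74944$)
$J{\left(X,a \right)} = -1 - \frac{X}{2} + \frac{7 X^{2}}{2}$ ($J{\left(X,a \right)} = \frac{\left(-2 + X \left(6 X + X\right)\right) - X}{2} = \frac{\left(-2 + X 7 X\right) - X}{2} = \frac{\left(-2 + 7 X^{2}\right) - X}{2} = \frac{-2 - X + 7 X^{2}}{2} = -1 - \frac{X}{2} + \frac{7 X^{2}}{2}$)
$Z = 2 \sqrt{6107}$ ($Z = \sqrt{99372 - 74944} = \sqrt{24428} = 2 \sqrt{6107} \approx 156.29$)
$\frac{1}{Z + J{\left(-541,-281 \right)}} = \frac{1}{2 \sqrt{6107} - \left(- \frac{539}{2} - \frac{2048767}{2}\right)} = \frac{1}{2 \sqrt{6107} + \left(-1 + \frac{541}{2} + \frac{7}{2} \cdot 292681\right)} = \frac{1}{2 \sqrt{6107} + \left(-1 + \frac{541}{2} + \frac{2048767}{2}\right)} = \frac{1}{2 \sqrt{6107} + 1024653} = \frac{1}{1024653 + 2 \sqrt{6107}}$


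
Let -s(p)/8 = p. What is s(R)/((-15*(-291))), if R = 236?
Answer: -1888/4365 ≈ -0.43253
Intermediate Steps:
s(p) = -8*p
s(R)/((-15*(-291))) = (-8*236)/((-15*(-291))) = -1888/4365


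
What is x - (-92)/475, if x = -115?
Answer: -54533/475 ≈ -114.81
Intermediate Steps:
x - (-92)/475 = -115 - (-92)/475 = -115 - 1*(-92/475) = -115 + 92/475 = -54533/475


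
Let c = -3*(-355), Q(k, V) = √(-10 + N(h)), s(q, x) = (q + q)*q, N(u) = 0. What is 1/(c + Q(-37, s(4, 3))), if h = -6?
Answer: 213/226847 - I*√10/1134235 ≈ 0.00093896 - 2.788e-6*I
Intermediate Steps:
s(q, x) = 2*q² (s(q, x) = (2*q)*q = 2*q²)
Q(k, V) = I*√10 (Q(k, V) = √(-10 + 0) = √(-10) = I*√10)
c = 1065
1/(c + Q(-37, s(4, 3))) = 1/(1065 + I*√10)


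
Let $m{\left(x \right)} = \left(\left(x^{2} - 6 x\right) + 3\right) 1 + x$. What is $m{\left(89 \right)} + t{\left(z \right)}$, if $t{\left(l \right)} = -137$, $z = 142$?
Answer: $7342$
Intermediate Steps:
$m{\left(x \right)} = 3 + x^{2} - 5 x$ ($m{\left(x \right)} = \left(3 + x^{2} - 6 x\right) 1 + x = \left(3 + x^{2} - 6 x\right) + x = 3 + x^{2} - 5 x$)
$m{\left(89 \right)} + t{\left(z \right)} = \left(3 + 89^{2} - 445\right) - 137 = \left(3 + 7921 - 445\right) - 137 = 7479 - 137 = 7342$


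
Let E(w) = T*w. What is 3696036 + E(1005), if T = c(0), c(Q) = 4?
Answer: 3700056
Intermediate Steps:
T = 4
E(w) = 4*w
3696036 + E(1005) = 3696036 + 4*1005 = 3696036 + 4020 = 3700056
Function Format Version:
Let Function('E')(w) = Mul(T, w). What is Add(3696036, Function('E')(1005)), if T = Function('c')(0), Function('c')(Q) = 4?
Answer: 3700056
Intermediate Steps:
T = 4
Function('E')(w) = Mul(4, w)
Add(3696036, Function('E')(1005)) = Add(3696036, Mul(4, 1005)) = Add(3696036, 4020) = 3700056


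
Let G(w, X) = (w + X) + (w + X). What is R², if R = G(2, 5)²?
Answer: 38416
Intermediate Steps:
G(w, X) = 2*X + 2*w (G(w, X) = (X + w) + (X + w) = 2*X + 2*w)
R = 196 (R = (2*5 + 2*2)² = (10 + 4)² = 14² = 196)
R² = 196² = 38416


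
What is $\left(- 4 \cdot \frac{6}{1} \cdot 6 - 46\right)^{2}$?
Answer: $36100$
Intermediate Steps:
$\left(- 4 \cdot \frac{6}{1} \cdot 6 - 46\right)^{2} = \left(- 4 \cdot 6 \cdot 1 \cdot 6 - 46\right)^{2} = \left(\left(-4\right) 6 \cdot 6 - 46\right)^{2} = \left(\left(-24\right) 6 - 46\right)^{2} = \left(-144 - 46\right)^{2} = \left(-190\right)^{2} = 36100$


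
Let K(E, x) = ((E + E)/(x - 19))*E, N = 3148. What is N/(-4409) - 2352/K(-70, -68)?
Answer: 2222798/110225 ≈ 20.166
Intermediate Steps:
K(E, x) = 2*E²/(-19 + x) (K(E, x) = ((2*E)/(-19 + x))*E = (2*E/(-19 + x))*E = 2*E²/(-19 + x))
N/(-4409) - 2352/K(-70, -68) = 3148/(-4409) - 2352/(2*(-70)²/(-19 - 68)) = 3148*(-1/4409) - 2352/(2*4900/(-87)) = -3148/4409 - 2352/(2*4900*(-1/87)) = -3148/4409 - 2352/(-9800/87) = -3148/4409 - 2352*(-87/9800) = -3148/4409 + 522/25 = 2222798/110225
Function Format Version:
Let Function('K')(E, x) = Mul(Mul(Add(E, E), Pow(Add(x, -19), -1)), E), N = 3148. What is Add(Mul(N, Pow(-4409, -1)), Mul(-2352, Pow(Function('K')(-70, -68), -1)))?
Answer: Rational(2222798, 110225) ≈ 20.166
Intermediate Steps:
Function('K')(E, x) = Mul(2, Pow(E, 2), Pow(Add(-19, x), -1)) (Function('K')(E, x) = Mul(Mul(Mul(2, E), Pow(Add(-19, x), -1)), E) = Mul(Mul(2, E, Pow(Add(-19, x), -1)), E) = Mul(2, Pow(E, 2), Pow(Add(-19, x), -1)))
Add(Mul(N, Pow(-4409, -1)), Mul(-2352, Pow(Function('K')(-70, -68), -1))) = Add(Mul(3148, Pow(-4409, -1)), Mul(-2352, Pow(Mul(2, Pow(-70, 2), Pow(Add(-19, -68), -1)), -1))) = Add(Mul(3148, Rational(-1, 4409)), Mul(-2352, Pow(Mul(2, 4900, Pow(-87, -1)), -1))) = Add(Rational(-3148, 4409), Mul(-2352, Pow(Mul(2, 4900, Rational(-1, 87)), -1))) = Add(Rational(-3148, 4409), Mul(-2352, Pow(Rational(-9800, 87), -1))) = Add(Rational(-3148, 4409), Mul(-2352, Rational(-87, 9800))) = Add(Rational(-3148, 4409), Rational(522, 25)) = Rational(2222798, 110225)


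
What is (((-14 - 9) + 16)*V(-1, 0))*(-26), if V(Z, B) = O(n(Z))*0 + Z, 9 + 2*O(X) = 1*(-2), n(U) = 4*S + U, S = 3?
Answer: -182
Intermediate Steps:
n(U) = 12 + U (n(U) = 4*3 + U = 12 + U)
O(X) = -11/2 (O(X) = -9/2 + (1*(-2))/2 = -9/2 + (½)*(-2) = -9/2 - 1 = -11/2)
V(Z, B) = Z (V(Z, B) = -11/2*0 + Z = 0 + Z = Z)
(((-14 - 9) + 16)*V(-1, 0))*(-26) = (((-14 - 9) + 16)*(-1))*(-26) = ((-23 + 16)*(-1))*(-26) = -7*(-1)*(-26) = 7*(-26) = -182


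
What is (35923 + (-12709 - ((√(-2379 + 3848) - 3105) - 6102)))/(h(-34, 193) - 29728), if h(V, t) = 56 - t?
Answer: -10807/9955 + √1469/29865 ≈ -1.0843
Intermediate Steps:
(35923 + (-12709 - ((√(-2379 + 3848) - 3105) - 6102)))/(h(-34, 193) - 29728) = (35923 + (-12709 - ((√(-2379 + 3848) - 3105) - 6102)))/((56 - 1*193) - 29728) = (35923 + (-12709 - ((√1469 - 3105) - 6102)))/((56 - 193) - 29728) = (35923 + (-12709 - ((-3105 + √1469) - 6102)))/(-137 - 29728) = (35923 + (-12709 - (-9207 + √1469)))/(-29865) = (35923 + (-12709 + (9207 - √1469)))*(-1/29865) = (35923 + (-3502 - √1469))*(-1/29865) = (32421 - √1469)*(-1/29865) = -10807/9955 + √1469/29865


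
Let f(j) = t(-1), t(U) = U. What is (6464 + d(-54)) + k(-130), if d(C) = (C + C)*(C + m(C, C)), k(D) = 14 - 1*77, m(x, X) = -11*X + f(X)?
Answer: -51811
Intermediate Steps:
f(j) = -1
m(x, X) = -1 - 11*X (m(x, X) = -11*X - 1 = -1 - 11*X)
k(D) = -63 (k(D) = 14 - 77 = -63)
d(C) = 2*C*(-1 - 10*C) (d(C) = (C + C)*(C + (-1 - 11*C)) = (2*C)*(-1 - 10*C) = 2*C*(-1 - 10*C))
(6464 + d(-54)) + k(-130) = (6464 - 2*(-54)*(1 + 10*(-54))) - 63 = (6464 - 2*(-54)*(1 - 540)) - 63 = (6464 - 2*(-54)*(-539)) - 63 = (6464 - 58212) - 63 = -51748 - 63 = -51811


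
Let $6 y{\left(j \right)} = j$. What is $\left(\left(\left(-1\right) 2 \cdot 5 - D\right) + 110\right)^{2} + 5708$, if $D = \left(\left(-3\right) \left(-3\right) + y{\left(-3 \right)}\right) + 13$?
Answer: $\frac{47481}{4} \approx 11870.0$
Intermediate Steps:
$y{\left(j \right)} = \frac{j}{6}$
$D = \frac{43}{2}$ ($D = \left(\left(-3\right) \left(-3\right) + \frac{1}{6} \left(-3\right)\right) + 13 = \left(9 - \frac{1}{2}\right) + 13 = \frac{17}{2} + 13 = \frac{43}{2} \approx 21.5$)
$\left(\left(\left(-1\right) 2 \cdot 5 - D\right) + 110\right)^{2} + 5708 = \left(\left(\left(-1\right) 2 \cdot 5 - \frac{43}{2}\right) + 110\right)^{2} + 5708 = \left(\left(\left(-2\right) 5 - \frac{43}{2}\right) + 110\right)^{2} + 5708 = \left(\left(-10 - \frac{43}{2}\right) + 110\right)^{2} + 5708 = \left(- \frac{63}{2} + 110\right)^{2} + 5708 = \left(\frac{157}{2}\right)^{2} + 5708 = \frac{24649}{4} + 5708 = \frac{47481}{4}$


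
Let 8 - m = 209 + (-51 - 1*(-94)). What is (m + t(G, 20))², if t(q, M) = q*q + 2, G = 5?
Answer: 47089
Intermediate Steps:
t(q, M) = 2 + q² (t(q, M) = q² + 2 = 2 + q²)
m = -244 (m = 8 - (209 + (-51 - 1*(-94))) = 8 - (209 + (-51 + 94)) = 8 - (209 + 43) = 8 - 1*252 = 8 - 252 = -244)
(m + t(G, 20))² = (-244 + (2 + 5²))² = (-244 + (2 + 25))² = (-244 + 27)² = (-217)² = 47089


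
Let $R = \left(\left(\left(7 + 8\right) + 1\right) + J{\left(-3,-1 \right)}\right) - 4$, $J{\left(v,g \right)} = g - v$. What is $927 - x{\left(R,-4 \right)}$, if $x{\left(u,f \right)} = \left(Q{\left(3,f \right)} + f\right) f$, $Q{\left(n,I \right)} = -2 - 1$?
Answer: $899$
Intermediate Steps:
$Q{\left(n,I \right)} = -3$ ($Q{\left(n,I \right)} = -2 - 1 = -3$)
$R = 14$ ($R = \left(\left(\left(7 + 8\right) + 1\right) - -2\right) - 4 = \left(\left(15 + 1\right) + \left(-1 + 3\right)\right) - 4 = \left(16 + 2\right) - 4 = 18 - 4 = 14$)
$x{\left(u,f \right)} = f \left(-3 + f\right)$ ($x{\left(u,f \right)} = \left(-3 + f\right) f = f \left(-3 + f\right)$)
$927 - x{\left(R,-4 \right)} = 927 - - 4 \left(-3 - 4\right) = 927 - \left(-4\right) \left(-7\right) = 927 - 28 = 899$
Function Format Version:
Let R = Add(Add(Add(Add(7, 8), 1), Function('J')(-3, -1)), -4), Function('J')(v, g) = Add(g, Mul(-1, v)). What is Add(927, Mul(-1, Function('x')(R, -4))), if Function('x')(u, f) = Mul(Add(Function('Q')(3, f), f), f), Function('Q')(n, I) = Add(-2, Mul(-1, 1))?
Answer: 899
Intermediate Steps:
Function('Q')(n, I) = -3 (Function('Q')(n, I) = Add(-2, -1) = -3)
R = 14 (R = Add(Add(Add(Add(7, 8), 1), Add(-1, Mul(-1, -3))), -4) = Add(Add(Add(15, 1), Add(-1, 3)), -4) = Add(Add(16, 2), -4) = Add(18, -4) = 14)
Function('x')(u, f) = Mul(f, Add(-3, f)) (Function('x')(u, f) = Mul(Add(-3, f), f) = Mul(f, Add(-3, f)))
Add(927, Mul(-1, Function('x')(R, -4))) = Add(927, Mul(-1, Mul(-4, Add(-3, -4)))) = Add(927, Mul(-1, Mul(-4, -7))) = Add(927, Mul(-1, 28)) = Add(927, -28) = 899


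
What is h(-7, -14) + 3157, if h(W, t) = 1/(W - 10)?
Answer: 53668/17 ≈ 3156.9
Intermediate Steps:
h(W, t) = 1/(-10 + W)
h(-7, -14) + 3157 = 1/(-10 - 7) + 3157 = 1/(-17) + 3157 = -1/17 + 3157 = 53668/17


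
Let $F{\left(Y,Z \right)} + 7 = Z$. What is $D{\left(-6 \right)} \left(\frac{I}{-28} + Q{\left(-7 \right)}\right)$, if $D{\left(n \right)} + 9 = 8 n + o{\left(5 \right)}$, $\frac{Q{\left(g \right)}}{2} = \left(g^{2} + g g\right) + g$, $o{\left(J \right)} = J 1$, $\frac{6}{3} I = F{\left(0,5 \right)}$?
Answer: $- \frac{66261}{7} \approx -9465.9$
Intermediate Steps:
$F{\left(Y,Z \right)} = -7 + Z$
$I = -1$ ($I = \frac{-7 + 5}{2} = \frac{1}{2} \left(-2\right) = -1$)
$o{\left(J \right)} = J$
$Q{\left(g \right)} = 2 g + 4 g^{2}$ ($Q{\left(g \right)} = 2 \left(\left(g^{2} + g g\right) + g\right) = 2 \left(\left(g^{2} + g^{2}\right) + g\right) = 2 \left(2 g^{2} + g\right) = 2 \left(g + 2 g^{2}\right) = 2 g + 4 g^{2}$)
$D{\left(n \right)} = -4 + 8 n$ ($D{\left(n \right)} = -9 + \left(8 n + 5\right) = -9 + \left(5 + 8 n\right) = -4 + 8 n$)
$D{\left(-6 \right)} \left(\frac{I}{-28} + Q{\left(-7 \right)}\right) = \left(-4 + 8 \left(-6\right)\right) \left(- \frac{1}{-28} + 2 \left(-7\right) \left(1 + 2 \left(-7\right)\right)\right) = \left(-4 - 48\right) \left(\left(-1\right) \left(- \frac{1}{28}\right) + 2 \left(-7\right) \left(1 - 14\right)\right) = - 52 \left(\frac{1}{28} + 2 \left(-7\right) \left(-13\right)\right) = - 52 \left(\frac{1}{28} + 182\right) = \left(-52\right) \frac{5097}{28} = - \frac{66261}{7}$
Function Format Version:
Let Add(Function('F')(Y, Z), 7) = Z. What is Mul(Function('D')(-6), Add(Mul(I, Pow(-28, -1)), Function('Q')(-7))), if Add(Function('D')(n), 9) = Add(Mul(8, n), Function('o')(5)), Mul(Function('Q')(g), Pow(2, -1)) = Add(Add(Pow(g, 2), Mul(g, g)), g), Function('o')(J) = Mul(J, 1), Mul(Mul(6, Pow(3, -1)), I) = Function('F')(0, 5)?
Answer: Rational(-66261, 7) ≈ -9465.9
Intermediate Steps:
Function('F')(Y, Z) = Add(-7, Z)
I = -1 (I = Mul(Rational(1, 2), Add(-7, 5)) = Mul(Rational(1, 2), -2) = -1)
Function('o')(J) = J
Function('Q')(g) = Add(Mul(2, g), Mul(4, Pow(g, 2))) (Function('Q')(g) = Mul(2, Add(Add(Pow(g, 2), Mul(g, g)), g)) = Mul(2, Add(Add(Pow(g, 2), Pow(g, 2)), g)) = Mul(2, Add(Mul(2, Pow(g, 2)), g)) = Mul(2, Add(g, Mul(2, Pow(g, 2)))) = Add(Mul(2, g), Mul(4, Pow(g, 2))))
Function('D')(n) = Add(-4, Mul(8, n)) (Function('D')(n) = Add(-9, Add(Mul(8, n), 5)) = Add(-9, Add(5, Mul(8, n))) = Add(-4, Mul(8, n)))
Mul(Function('D')(-6), Add(Mul(I, Pow(-28, -1)), Function('Q')(-7))) = Mul(Add(-4, Mul(8, -6)), Add(Mul(-1, Pow(-28, -1)), Mul(2, -7, Add(1, Mul(2, -7))))) = Mul(Add(-4, -48), Add(Mul(-1, Rational(-1, 28)), Mul(2, -7, Add(1, -14)))) = Mul(-52, Add(Rational(1, 28), Mul(2, -7, -13))) = Mul(-52, Add(Rational(1, 28), 182)) = Mul(-52, Rational(5097, 28)) = Rational(-66261, 7)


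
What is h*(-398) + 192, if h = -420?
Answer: 167352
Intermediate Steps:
h*(-398) + 192 = -420*(-398) + 192 = 167160 + 192 = 167352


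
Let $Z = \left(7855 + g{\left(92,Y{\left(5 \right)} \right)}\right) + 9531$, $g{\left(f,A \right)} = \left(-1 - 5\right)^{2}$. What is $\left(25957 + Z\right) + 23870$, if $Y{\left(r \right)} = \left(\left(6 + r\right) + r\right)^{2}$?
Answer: $67249$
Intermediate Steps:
$Y{\left(r \right)} = \left(6 + 2 r\right)^{2}$
$g{\left(f,A \right)} = 36$ ($g{\left(f,A \right)} = \left(-6\right)^{2} = 36$)
$Z = 17422$ ($Z = \left(7855 + 36\right) + 9531 = 7891 + 9531 = 17422$)
$\left(25957 + Z\right) + 23870 = \left(25957 + 17422\right) + 23870 = 43379 + 23870 = 67249$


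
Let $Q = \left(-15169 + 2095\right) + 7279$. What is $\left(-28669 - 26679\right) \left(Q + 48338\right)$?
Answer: $-2354669964$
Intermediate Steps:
$Q = -5795$ ($Q = -13074 + 7279 = -5795$)
$\left(-28669 - 26679\right) \left(Q + 48338\right) = \left(-28669 - 26679\right) \left(-5795 + 48338\right) = \left(-55348\right) 42543 = -2354669964$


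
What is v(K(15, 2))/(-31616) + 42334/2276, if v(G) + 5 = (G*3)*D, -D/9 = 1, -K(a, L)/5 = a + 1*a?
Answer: 332306331/17989504 ≈ 18.472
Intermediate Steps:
K(a, L) = -10*a (K(a, L) = -5*(a + 1*a) = -5*(a + a) = -10*a)
D = -9 (D = -9*1 = -9)
v(G) = -5 - 27*G (v(G) = -5 + (G*3)*(-9) = -5 + (3*G)*(-9) = -5 - 27*G)
v(K(15, 2))/(-31616) + 42334/2276 = (-5 - (-270)*15)/(-31616) + 42334/2276 = (-5 - 27*(-150))*(-1/31616) + 42334*(1/2276) = (-5 + 4050)*(-1/31616) + 21167/1138 = 4045*(-1/31616) + 21167/1138 = -4045/31616 + 21167/1138 = 332306331/17989504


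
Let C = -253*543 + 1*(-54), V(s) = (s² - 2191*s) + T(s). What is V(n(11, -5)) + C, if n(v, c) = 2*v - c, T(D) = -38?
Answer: -195899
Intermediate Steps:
n(v, c) = -c + 2*v
V(s) = -38 + s² - 2191*s (V(s) = (s² - 2191*s) - 38 = -38 + s² - 2191*s)
C = -137433 (C = -137379 - 54 = -137433)
V(n(11, -5)) + C = (-38 + (-1*(-5) + 2*11)² - 2191*(-1*(-5) + 2*11)) - 137433 = (-38 + (5 + 22)² - 2191*(5 + 22)) - 137433 = (-38 + 27² - 2191*27) - 137433 = (-38 + 729 - 59157) - 137433 = -58466 - 137433 = -195899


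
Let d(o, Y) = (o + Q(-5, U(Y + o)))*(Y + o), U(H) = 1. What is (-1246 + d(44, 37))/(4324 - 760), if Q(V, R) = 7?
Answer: 2885/3564 ≈ 0.80948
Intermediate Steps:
d(o, Y) = (7 + o)*(Y + o) (d(o, Y) = (o + 7)*(Y + o) = (7 + o)*(Y + o))
(-1246 + d(44, 37))/(4324 - 760) = (-1246 + (44² + 7*37 + 7*44 + 37*44))/(4324 - 760) = (-1246 + (1936 + 259 + 308 + 1628))/3564 = (-1246 + 4131)*(1/3564) = 2885*(1/3564) = 2885/3564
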